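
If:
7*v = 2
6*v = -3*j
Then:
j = -4/7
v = 2/7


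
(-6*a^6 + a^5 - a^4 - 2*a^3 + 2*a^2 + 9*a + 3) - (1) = -6*a^6 + a^5 - a^4 - 2*a^3 + 2*a^2 + 9*a + 2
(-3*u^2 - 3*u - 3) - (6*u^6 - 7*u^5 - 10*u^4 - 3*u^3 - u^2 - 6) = -6*u^6 + 7*u^5 + 10*u^4 + 3*u^3 - 2*u^2 - 3*u + 3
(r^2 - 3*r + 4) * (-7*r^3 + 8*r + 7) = -7*r^5 + 21*r^4 - 20*r^3 - 17*r^2 + 11*r + 28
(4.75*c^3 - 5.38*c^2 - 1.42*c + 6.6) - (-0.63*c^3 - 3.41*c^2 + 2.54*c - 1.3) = 5.38*c^3 - 1.97*c^2 - 3.96*c + 7.9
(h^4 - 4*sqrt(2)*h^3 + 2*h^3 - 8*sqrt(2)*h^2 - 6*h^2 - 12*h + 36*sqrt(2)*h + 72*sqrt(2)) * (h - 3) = h^5 - 4*sqrt(2)*h^4 - h^4 - 12*h^3 + 4*sqrt(2)*h^3 + 6*h^2 + 60*sqrt(2)*h^2 - 36*sqrt(2)*h + 36*h - 216*sqrt(2)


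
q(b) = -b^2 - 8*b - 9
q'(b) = -2*b - 8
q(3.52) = -49.55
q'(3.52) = -15.04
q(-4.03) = 7.00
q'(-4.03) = 0.06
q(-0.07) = -8.44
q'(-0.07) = -7.86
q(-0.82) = -3.11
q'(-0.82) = -6.36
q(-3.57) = 6.82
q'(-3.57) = -0.86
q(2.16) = -30.95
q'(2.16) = -12.32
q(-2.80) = 5.56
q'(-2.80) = -2.40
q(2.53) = -35.64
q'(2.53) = -13.06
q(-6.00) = 3.00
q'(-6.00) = 4.00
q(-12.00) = -57.00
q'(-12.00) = 16.00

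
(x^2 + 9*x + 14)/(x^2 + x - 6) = (x^2 + 9*x + 14)/(x^2 + x - 6)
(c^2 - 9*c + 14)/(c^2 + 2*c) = (c^2 - 9*c + 14)/(c*(c + 2))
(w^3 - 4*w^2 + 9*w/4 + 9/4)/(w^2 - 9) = (w^2 - w - 3/4)/(w + 3)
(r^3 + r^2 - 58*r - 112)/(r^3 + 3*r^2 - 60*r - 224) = (r + 2)/(r + 4)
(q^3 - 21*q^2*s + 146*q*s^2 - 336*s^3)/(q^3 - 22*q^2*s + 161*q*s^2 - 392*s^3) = (q - 6*s)/(q - 7*s)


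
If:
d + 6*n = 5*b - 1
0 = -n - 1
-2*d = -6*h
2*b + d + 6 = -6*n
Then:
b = -5/7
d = 10/7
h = 10/21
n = -1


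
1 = 1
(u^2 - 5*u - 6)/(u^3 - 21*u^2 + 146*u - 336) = (u + 1)/(u^2 - 15*u + 56)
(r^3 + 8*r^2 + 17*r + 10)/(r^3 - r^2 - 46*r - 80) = (r + 1)/(r - 8)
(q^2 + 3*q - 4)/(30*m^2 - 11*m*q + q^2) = (q^2 + 3*q - 4)/(30*m^2 - 11*m*q + q^2)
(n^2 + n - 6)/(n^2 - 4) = (n + 3)/(n + 2)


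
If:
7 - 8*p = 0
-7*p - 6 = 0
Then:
No Solution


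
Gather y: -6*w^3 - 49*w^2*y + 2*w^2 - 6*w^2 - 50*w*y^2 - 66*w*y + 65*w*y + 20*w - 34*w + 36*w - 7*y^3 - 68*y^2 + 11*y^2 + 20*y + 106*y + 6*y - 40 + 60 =-6*w^3 - 4*w^2 + 22*w - 7*y^3 + y^2*(-50*w - 57) + y*(-49*w^2 - w + 132) + 20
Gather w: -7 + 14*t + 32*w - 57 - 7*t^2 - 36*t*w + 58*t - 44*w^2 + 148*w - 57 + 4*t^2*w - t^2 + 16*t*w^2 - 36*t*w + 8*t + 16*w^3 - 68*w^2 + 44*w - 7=-8*t^2 + 80*t + 16*w^3 + w^2*(16*t - 112) + w*(4*t^2 - 72*t + 224) - 128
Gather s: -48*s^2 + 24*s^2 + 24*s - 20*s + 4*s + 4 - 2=-24*s^2 + 8*s + 2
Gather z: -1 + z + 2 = z + 1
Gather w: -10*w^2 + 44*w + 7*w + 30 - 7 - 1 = -10*w^2 + 51*w + 22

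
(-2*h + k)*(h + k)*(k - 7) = -2*h^2*k + 14*h^2 - h*k^2 + 7*h*k + k^3 - 7*k^2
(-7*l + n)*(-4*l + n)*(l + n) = 28*l^3 + 17*l^2*n - 10*l*n^2 + n^3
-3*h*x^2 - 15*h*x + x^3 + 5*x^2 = x*(-3*h + x)*(x + 5)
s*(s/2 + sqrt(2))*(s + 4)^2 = s^4/2 + sqrt(2)*s^3 + 4*s^3 + 8*s^2 + 8*sqrt(2)*s^2 + 16*sqrt(2)*s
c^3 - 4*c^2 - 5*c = c*(c - 5)*(c + 1)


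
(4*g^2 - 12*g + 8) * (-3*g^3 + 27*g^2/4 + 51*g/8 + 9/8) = -12*g^5 + 63*g^4 - 159*g^3/2 - 18*g^2 + 75*g/2 + 9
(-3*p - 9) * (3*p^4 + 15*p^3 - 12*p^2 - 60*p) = -9*p^5 - 72*p^4 - 99*p^3 + 288*p^2 + 540*p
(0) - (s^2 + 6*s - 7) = -s^2 - 6*s + 7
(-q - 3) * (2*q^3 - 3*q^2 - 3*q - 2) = -2*q^4 - 3*q^3 + 12*q^2 + 11*q + 6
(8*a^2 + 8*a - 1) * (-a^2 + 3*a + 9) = -8*a^4 + 16*a^3 + 97*a^2 + 69*a - 9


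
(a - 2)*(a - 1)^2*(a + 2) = a^4 - 2*a^3 - 3*a^2 + 8*a - 4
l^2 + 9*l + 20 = (l + 4)*(l + 5)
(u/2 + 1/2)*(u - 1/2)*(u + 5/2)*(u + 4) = u^4/2 + 7*u^3/2 + 51*u^2/8 + 7*u/8 - 5/2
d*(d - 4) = d^2 - 4*d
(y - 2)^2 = y^2 - 4*y + 4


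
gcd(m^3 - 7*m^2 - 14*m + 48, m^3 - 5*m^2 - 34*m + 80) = m^2 - 10*m + 16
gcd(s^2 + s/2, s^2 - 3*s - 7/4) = s + 1/2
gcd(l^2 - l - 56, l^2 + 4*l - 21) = l + 7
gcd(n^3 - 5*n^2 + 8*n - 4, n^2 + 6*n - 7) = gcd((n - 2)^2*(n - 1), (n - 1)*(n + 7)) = n - 1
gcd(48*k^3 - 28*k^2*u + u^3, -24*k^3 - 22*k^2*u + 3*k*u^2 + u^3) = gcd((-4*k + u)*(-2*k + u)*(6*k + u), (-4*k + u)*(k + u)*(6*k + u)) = -24*k^2 + 2*k*u + u^2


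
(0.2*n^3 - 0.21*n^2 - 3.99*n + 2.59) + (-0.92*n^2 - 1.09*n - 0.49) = 0.2*n^3 - 1.13*n^2 - 5.08*n + 2.1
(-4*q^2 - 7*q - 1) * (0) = 0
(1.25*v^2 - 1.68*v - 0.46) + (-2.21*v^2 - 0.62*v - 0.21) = -0.96*v^2 - 2.3*v - 0.67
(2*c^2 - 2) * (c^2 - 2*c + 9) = 2*c^4 - 4*c^3 + 16*c^2 + 4*c - 18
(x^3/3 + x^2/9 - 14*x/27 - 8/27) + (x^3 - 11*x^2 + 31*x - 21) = 4*x^3/3 - 98*x^2/9 + 823*x/27 - 575/27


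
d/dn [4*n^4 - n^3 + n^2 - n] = 16*n^3 - 3*n^2 + 2*n - 1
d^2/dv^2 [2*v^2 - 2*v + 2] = 4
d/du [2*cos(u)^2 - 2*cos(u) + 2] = 2*sin(u) - 2*sin(2*u)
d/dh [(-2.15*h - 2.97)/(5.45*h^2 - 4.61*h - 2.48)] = (11.7175*h^2 + 32.373*h - 8.3597)/(29.7025*h^4 - 50.249*h^3 - 5.7799*h^2 + 22.8656*h + 6.1504)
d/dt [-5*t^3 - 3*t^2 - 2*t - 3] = -15*t^2 - 6*t - 2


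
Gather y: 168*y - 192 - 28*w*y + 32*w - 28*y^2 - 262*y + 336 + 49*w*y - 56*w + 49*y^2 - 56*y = -24*w + 21*y^2 + y*(21*w - 150) + 144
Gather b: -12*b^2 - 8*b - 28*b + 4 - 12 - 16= -12*b^2 - 36*b - 24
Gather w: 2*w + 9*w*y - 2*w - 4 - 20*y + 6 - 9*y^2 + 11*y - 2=9*w*y - 9*y^2 - 9*y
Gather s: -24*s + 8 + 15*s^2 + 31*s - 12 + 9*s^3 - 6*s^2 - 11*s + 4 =9*s^3 + 9*s^2 - 4*s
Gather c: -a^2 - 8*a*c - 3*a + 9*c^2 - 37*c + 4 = -a^2 - 3*a + 9*c^2 + c*(-8*a - 37) + 4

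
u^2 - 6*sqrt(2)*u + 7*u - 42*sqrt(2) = (u + 7)*(u - 6*sqrt(2))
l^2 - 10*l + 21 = (l - 7)*(l - 3)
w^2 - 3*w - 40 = (w - 8)*(w + 5)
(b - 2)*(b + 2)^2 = b^3 + 2*b^2 - 4*b - 8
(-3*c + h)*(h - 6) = -3*c*h + 18*c + h^2 - 6*h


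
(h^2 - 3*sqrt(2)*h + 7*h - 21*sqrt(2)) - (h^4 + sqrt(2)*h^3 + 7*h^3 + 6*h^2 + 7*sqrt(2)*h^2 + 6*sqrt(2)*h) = -h^4 - 7*h^3 - sqrt(2)*h^3 - 7*sqrt(2)*h^2 - 5*h^2 - 9*sqrt(2)*h + 7*h - 21*sqrt(2)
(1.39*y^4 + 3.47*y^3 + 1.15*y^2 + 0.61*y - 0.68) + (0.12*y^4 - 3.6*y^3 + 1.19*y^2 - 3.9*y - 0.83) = 1.51*y^4 - 0.13*y^3 + 2.34*y^2 - 3.29*y - 1.51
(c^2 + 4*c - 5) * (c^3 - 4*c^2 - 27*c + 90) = c^5 - 48*c^3 + 2*c^2 + 495*c - 450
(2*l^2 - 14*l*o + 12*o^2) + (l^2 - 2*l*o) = 3*l^2 - 16*l*o + 12*o^2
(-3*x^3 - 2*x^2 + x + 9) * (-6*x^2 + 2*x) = 18*x^5 + 6*x^4 - 10*x^3 - 52*x^2 + 18*x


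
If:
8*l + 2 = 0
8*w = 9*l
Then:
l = -1/4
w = -9/32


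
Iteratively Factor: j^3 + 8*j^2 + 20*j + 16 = (j + 2)*(j^2 + 6*j + 8) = (j + 2)*(j + 4)*(j + 2)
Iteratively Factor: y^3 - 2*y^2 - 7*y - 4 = (y + 1)*(y^2 - 3*y - 4) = (y - 4)*(y + 1)*(y + 1)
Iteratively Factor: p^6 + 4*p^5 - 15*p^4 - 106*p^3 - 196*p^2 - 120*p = (p + 3)*(p^5 + p^4 - 18*p^3 - 52*p^2 - 40*p) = (p + 2)*(p + 3)*(p^4 - p^3 - 16*p^2 - 20*p) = p*(p + 2)*(p + 3)*(p^3 - p^2 - 16*p - 20) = p*(p + 2)^2*(p + 3)*(p^2 - 3*p - 10) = p*(p - 5)*(p + 2)^2*(p + 3)*(p + 2)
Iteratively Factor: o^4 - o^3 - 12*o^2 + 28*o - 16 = (o - 2)*(o^3 + o^2 - 10*o + 8) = (o - 2)^2*(o^2 + 3*o - 4) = (o - 2)^2*(o - 1)*(o + 4)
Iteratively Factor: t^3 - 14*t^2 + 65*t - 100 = (t - 4)*(t^2 - 10*t + 25) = (t - 5)*(t - 4)*(t - 5)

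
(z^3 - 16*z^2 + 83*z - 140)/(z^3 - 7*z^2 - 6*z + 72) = (z^2 - 12*z + 35)/(z^2 - 3*z - 18)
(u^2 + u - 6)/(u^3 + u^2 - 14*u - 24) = (u - 2)/(u^2 - 2*u - 8)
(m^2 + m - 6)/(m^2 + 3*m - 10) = (m + 3)/(m + 5)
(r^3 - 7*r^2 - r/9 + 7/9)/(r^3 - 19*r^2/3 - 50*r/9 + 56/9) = (9*r^2 - 1)/(9*r^2 + 6*r - 8)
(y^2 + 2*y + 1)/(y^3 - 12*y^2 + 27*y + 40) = (y + 1)/(y^2 - 13*y + 40)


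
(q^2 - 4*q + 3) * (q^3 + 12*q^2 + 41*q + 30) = q^5 + 8*q^4 - 4*q^3 - 98*q^2 + 3*q + 90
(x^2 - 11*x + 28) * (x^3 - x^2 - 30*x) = x^5 - 12*x^4 + 9*x^3 + 302*x^2 - 840*x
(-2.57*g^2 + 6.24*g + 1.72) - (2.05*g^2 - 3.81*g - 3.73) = -4.62*g^2 + 10.05*g + 5.45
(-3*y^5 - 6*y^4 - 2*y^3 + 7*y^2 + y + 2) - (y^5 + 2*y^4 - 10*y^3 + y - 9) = -4*y^5 - 8*y^4 + 8*y^3 + 7*y^2 + 11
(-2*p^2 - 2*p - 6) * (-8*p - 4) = 16*p^3 + 24*p^2 + 56*p + 24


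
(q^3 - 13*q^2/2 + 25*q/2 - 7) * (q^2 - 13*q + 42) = q^5 - 39*q^4/2 + 139*q^3 - 885*q^2/2 + 616*q - 294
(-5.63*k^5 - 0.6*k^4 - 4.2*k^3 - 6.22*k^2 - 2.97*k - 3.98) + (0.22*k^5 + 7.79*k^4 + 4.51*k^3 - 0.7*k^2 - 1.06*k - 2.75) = -5.41*k^5 + 7.19*k^4 + 0.31*k^3 - 6.92*k^2 - 4.03*k - 6.73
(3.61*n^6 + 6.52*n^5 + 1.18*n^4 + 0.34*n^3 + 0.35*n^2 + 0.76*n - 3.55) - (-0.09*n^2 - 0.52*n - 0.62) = 3.61*n^6 + 6.52*n^5 + 1.18*n^4 + 0.34*n^3 + 0.44*n^2 + 1.28*n - 2.93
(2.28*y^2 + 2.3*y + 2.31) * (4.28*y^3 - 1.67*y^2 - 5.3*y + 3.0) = 9.7584*y^5 + 6.0364*y^4 - 6.0382*y^3 - 9.2077*y^2 - 5.343*y + 6.93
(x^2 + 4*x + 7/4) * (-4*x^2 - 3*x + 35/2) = -4*x^4 - 19*x^3 - 3*x^2/2 + 259*x/4 + 245/8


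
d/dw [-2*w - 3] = -2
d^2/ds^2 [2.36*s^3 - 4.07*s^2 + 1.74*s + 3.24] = 14.16*s - 8.14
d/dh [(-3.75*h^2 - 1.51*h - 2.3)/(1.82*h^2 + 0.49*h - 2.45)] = (0.9107*h^2 + 26.747*h + 4.8265)/(3.3124*h^4 + 1.7836*h^3 - 8.6779*h^2 - 2.401*h + 6.0025)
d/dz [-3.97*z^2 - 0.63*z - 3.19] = -7.94*z - 0.63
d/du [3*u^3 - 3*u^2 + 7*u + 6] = 9*u^2 - 6*u + 7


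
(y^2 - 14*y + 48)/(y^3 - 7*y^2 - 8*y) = (y - 6)/(y*(y + 1))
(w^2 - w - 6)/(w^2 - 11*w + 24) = (w + 2)/(w - 8)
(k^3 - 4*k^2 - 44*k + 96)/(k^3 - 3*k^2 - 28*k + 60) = (k^2 - 2*k - 48)/(k^2 - k - 30)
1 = 1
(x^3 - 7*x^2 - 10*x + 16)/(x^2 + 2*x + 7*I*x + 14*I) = (x^2 - 9*x + 8)/(x + 7*I)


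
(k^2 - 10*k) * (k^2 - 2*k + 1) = k^4 - 12*k^3 + 21*k^2 - 10*k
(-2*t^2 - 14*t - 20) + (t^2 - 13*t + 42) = -t^2 - 27*t + 22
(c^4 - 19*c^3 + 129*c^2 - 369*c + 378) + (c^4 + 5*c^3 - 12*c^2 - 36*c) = 2*c^4 - 14*c^3 + 117*c^2 - 405*c + 378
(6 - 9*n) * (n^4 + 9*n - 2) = -9*n^5 + 6*n^4 - 81*n^2 + 72*n - 12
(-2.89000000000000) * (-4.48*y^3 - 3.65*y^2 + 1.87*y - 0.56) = 12.9472*y^3 + 10.5485*y^2 - 5.4043*y + 1.6184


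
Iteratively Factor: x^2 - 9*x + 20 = (x - 4)*(x - 5)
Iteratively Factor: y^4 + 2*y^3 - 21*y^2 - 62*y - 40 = (y + 1)*(y^3 + y^2 - 22*y - 40) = (y + 1)*(y + 4)*(y^2 - 3*y - 10) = (y + 1)*(y + 2)*(y + 4)*(y - 5)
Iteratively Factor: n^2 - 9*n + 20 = (n - 4)*(n - 5)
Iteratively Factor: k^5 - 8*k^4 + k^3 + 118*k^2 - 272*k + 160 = (k - 5)*(k^4 - 3*k^3 - 14*k^2 + 48*k - 32) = (k - 5)*(k + 4)*(k^3 - 7*k^2 + 14*k - 8) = (k - 5)*(k - 1)*(k + 4)*(k^2 - 6*k + 8) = (k - 5)*(k - 4)*(k - 1)*(k + 4)*(k - 2)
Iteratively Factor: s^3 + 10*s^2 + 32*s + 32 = (s + 4)*(s^2 + 6*s + 8) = (s + 4)^2*(s + 2)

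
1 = 1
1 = 1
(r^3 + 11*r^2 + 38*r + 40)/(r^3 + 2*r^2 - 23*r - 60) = (r^2 + 7*r + 10)/(r^2 - 2*r - 15)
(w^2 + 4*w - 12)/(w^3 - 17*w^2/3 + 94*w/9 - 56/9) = 9*(w + 6)/(9*w^2 - 33*w + 28)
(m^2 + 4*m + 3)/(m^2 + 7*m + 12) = (m + 1)/(m + 4)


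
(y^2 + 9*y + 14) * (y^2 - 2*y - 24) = y^4 + 7*y^3 - 28*y^2 - 244*y - 336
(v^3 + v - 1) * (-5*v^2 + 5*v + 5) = -5*v^5 + 5*v^4 + 10*v^2 - 5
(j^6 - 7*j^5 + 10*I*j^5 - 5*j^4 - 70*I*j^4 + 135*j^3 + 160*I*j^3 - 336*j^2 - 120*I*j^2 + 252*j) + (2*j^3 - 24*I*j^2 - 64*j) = j^6 - 7*j^5 + 10*I*j^5 - 5*j^4 - 70*I*j^4 + 137*j^3 + 160*I*j^3 - 336*j^2 - 144*I*j^2 + 188*j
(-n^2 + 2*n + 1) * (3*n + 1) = -3*n^3 + 5*n^2 + 5*n + 1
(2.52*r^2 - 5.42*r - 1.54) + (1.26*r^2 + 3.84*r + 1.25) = 3.78*r^2 - 1.58*r - 0.29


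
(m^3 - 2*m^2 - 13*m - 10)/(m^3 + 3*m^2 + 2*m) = (m - 5)/m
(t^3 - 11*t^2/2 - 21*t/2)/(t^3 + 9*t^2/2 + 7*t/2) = (2*t^2 - 11*t - 21)/(2*t^2 + 9*t + 7)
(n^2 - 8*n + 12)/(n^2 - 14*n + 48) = (n - 2)/(n - 8)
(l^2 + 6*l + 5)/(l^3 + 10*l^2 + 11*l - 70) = (l + 1)/(l^2 + 5*l - 14)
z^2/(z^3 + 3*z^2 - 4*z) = z/(z^2 + 3*z - 4)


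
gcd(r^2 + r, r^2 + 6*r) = r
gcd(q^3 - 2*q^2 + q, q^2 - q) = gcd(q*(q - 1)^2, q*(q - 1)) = q^2 - q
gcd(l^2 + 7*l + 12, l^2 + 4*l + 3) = l + 3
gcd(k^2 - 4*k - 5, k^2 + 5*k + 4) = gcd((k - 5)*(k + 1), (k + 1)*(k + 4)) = k + 1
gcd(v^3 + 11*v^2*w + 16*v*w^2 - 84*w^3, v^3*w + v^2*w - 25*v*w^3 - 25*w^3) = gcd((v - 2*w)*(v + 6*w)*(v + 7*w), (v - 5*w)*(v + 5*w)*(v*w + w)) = 1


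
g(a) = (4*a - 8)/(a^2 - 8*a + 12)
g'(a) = (8 - 2*a)*(4*a - 8)/(a^2 - 8*a + 12)^2 + 4/(a^2 - 8*a + 12)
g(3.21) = -1.43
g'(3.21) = -0.51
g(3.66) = -1.71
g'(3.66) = -0.73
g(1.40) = -0.87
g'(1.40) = -0.19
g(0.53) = -0.73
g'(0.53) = -0.13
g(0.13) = -0.68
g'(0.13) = -0.12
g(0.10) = -0.68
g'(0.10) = -0.11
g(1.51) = -0.89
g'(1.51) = -0.20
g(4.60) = -2.86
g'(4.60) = -2.04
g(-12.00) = -0.22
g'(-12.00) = -0.01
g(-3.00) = -0.44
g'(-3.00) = -0.05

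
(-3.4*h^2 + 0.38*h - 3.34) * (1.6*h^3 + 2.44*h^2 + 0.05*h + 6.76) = -5.44*h^5 - 7.688*h^4 - 4.5868*h^3 - 31.1146*h^2 + 2.4018*h - 22.5784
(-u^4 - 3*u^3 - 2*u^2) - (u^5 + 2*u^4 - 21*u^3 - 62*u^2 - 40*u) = -u^5 - 3*u^4 + 18*u^3 + 60*u^2 + 40*u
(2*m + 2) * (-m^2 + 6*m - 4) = -2*m^3 + 10*m^2 + 4*m - 8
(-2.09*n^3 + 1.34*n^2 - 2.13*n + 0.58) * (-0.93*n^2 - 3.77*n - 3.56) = 1.9437*n^5 + 6.6331*n^4 + 4.3695*n^3 + 2.7203*n^2 + 5.3962*n - 2.0648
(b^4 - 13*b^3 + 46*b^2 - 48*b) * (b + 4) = b^5 - 9*b^4 - 6*b^3 + 136*b^2 - 192*b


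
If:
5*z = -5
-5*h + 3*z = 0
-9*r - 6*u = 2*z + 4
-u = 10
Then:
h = -3/5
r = 58/9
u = -10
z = -1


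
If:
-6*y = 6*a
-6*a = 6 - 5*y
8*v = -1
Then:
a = -6/11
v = -1/8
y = 6/11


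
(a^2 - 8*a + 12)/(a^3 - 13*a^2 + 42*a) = (a - 2)/(a*(a - 7))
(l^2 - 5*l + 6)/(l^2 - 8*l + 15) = (l - 2)/(l - 5)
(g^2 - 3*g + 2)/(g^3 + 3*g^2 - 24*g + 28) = (g - 1)/(g^2 + 5*g - 14)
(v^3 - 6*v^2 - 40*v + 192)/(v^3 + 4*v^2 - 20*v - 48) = (v - 8)/(v + 2)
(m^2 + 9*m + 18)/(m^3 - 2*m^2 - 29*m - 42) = (m + 6)/(m^2 - 5*m - 14)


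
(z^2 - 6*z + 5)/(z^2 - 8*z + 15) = (z - 1)/(z - 3)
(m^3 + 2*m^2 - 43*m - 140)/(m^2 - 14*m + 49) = (m^2 + 9*m + 20)/(m - 7)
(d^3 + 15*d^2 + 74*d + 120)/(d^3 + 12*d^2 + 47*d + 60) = (d + 6)/(d + 3)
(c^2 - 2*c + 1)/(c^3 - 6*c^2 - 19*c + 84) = (c^2 - 2*c + 1)/(c^3 - 6*c^2 - 19*c + 84)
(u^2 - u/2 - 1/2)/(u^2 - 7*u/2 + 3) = (2*u^2 - u - 1)/(2*u^2 - 7*u + 6)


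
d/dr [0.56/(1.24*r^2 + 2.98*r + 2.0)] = (-1.3888*r - 1.6688)/(1.24*r^2 + 2.98*r + 2.0)^2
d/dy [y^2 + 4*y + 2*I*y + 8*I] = 2*y + 4 + 2*I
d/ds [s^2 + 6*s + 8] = 2*s + 6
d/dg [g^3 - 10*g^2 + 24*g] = 3*g^2 - 20*g + 24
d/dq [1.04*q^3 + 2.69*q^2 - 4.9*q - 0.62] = 3.12*q^2 + 5.38*q - 4.9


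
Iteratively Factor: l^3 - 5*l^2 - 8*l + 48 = (l - 4)*(l^2 - l - 12) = (l - 4)*(l + 3)*(l - 4)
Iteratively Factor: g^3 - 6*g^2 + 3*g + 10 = (g - 2)*(g^2 - 4*g - 5) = (g - 2)*(g + 1)*(g - 5)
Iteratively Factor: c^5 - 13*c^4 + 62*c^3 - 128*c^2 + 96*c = (c)*(c^4 - 13*c^3 + 62*c^2 - 128*c + 96) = c*(c - 4)*(c^3 - 9*c^2 + 26*c - 24) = c*(c - 4)*(c - 3)*(c^2 - 6*c + 8) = c*(c - 4)*(c - 3)*(c - 2)*(c - 4)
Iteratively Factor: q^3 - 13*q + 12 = (q - 3)*(q^2 + 3*q - 4) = (q - 3)*(q + 4)*(q - 1)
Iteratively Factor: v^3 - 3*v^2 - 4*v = (v - 4)*(v^2 + v) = (v - 4)*(v + 1)*(v)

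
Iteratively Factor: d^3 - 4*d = (d)*(d^2 - 4) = d*(d + 2)*(d - 2)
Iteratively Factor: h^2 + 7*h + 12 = (h + 4)*(h + 3)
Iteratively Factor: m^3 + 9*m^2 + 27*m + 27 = (m + 3)*(m^2 + 6*m + 9) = (m + 3)^2*(m + 3)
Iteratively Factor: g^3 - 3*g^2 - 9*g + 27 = (g - 3)*(g^2 - 9) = (g - 3)*(g + 3)*(g - 3)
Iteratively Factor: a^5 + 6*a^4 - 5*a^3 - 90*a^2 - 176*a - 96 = (a + 4)*(a^4 + 2*a^3 - 13*a^2 - 38*a - 24) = (a + 3)*(a + 4)*(a^3 - a^2 - 10*a - 8) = (a + 1)*(a + 3)*(a + 4)*(a^2 - 2*a - 8) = (a - 4)*(a + 1)*(a + 3)*(a + 4)*(a + 2)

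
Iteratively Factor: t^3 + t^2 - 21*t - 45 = (t + 3)*(t^2 - 2*t - 15) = (t + 3)^2*(t - 5)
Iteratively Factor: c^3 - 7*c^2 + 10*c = (c - 5)*(c^2 - 2*c) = c*(c - 5)*(c - 2)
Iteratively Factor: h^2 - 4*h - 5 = (h + 1)*(h - 5)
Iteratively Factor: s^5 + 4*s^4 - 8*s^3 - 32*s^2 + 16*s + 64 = (s + 2)*(s^4 + 2*s^3 - 12*s^2 - 8*s + 32) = (s - 2)*(s + 2)*(s^3 + 4*s^2 - 4*s - 16) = (s - 2)^2*(s + 2)*(s^2 + 6*s + 8) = (s - 2)^2*(s + 2)^2*(s + 4)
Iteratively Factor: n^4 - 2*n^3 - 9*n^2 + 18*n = (n - 2)*(n^3 - 9*n) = n*(n - 2)*(n^2 - 9) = n*(n - 3)*(n - 2)*(n + 3)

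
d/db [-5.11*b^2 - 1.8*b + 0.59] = -10.22*b - 1.8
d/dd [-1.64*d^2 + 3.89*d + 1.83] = 3.89 - 3.28*d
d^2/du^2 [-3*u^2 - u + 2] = -6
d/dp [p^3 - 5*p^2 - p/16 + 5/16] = 3*p^2 - 10*p - 1/16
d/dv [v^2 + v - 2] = 2*v + 1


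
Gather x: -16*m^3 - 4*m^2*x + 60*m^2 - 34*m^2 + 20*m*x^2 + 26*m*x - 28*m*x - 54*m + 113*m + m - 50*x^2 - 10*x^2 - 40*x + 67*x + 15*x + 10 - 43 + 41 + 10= -16*m^3 + 26*m^2 + 60*m + x^2*(20*m - 60) + x*(-4*m^2 - 2*m + 42) + 18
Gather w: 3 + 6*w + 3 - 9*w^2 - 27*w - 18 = -9*w^2 - 21*w - 12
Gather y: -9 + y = y - 9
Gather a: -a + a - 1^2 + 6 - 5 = 0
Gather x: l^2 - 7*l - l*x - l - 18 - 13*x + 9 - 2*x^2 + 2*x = l^2 - 8*l - 2*x^2 + x*(-l - 11) - 9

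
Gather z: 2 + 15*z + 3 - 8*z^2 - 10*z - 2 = -8*z^2 + 5*z + 3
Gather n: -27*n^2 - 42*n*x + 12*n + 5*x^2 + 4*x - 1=-27*n^2 + n*(12 - 42*x) + 5*x^2 + 4*x - 1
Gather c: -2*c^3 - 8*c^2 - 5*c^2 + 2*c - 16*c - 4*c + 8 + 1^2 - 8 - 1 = -2*c^3 - 13*c^2 - 18*c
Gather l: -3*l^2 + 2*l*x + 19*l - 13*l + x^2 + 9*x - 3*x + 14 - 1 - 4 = -3*l^2 + l*(2*x + 6) + x^2 + 6*x + 9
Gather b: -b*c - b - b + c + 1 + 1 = b*(-c - 2) + c + 2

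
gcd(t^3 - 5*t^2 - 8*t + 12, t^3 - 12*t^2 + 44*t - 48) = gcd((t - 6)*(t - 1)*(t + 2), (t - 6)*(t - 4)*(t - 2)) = t - 6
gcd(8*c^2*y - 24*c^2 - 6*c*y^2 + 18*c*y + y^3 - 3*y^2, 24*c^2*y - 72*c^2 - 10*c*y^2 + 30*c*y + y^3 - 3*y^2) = -4*c*y + 12*c + y^2 - 3*y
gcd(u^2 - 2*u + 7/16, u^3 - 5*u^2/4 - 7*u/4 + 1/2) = u - 1/4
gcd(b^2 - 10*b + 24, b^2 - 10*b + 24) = b^2 - 10*b + 24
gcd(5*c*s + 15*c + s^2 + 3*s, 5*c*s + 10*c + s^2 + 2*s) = 5*c + s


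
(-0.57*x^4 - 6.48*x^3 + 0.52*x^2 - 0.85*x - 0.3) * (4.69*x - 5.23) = -2.6733*x^5 - 27.4101*x^4 + 36.3292*x^3 - 6.7061*x^2 + 3.0385*x + 1.569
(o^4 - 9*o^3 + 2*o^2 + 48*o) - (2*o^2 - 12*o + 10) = o^4 - 9*o^3 + 60*o - 10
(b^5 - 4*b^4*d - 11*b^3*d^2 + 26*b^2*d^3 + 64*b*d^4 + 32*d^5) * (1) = b^5 - 4*b^4*d - 11*b^3*d^2 + 26*b^2*d^3 + 64*b*d^4 + 32*d^5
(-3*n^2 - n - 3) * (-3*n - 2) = 9*n^3 + 9*n^2 + 11*n + 6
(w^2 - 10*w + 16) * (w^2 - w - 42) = w^4 - 11*w^3 - 16*w^2 + 404*w - 672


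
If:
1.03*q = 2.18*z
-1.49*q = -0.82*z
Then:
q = 0.00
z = 0.00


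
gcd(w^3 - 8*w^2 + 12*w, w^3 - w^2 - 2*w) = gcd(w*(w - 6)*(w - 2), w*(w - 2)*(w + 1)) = w^2 - 2*w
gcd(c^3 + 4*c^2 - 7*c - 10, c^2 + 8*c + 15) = c + 5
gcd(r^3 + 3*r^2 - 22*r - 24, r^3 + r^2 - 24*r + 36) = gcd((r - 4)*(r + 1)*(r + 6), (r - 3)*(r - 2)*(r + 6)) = r + 6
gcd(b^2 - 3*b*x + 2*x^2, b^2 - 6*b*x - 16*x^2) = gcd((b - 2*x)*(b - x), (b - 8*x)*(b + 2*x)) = 1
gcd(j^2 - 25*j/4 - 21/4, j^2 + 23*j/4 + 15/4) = j + 3/4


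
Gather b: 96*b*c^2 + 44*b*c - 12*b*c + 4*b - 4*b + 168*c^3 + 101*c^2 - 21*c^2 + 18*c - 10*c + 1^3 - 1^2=b*(96*c^2 + 32*c) + 168*c^3 + 80*c^2 + 8*c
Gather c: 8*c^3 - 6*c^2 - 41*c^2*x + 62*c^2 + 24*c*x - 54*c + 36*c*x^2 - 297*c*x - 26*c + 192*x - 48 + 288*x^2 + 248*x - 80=8*c^3 + c^2*(56 - 41*x) + c*(36*x^2 - 273*x - 80) + 288*x^2 + 440*x - 128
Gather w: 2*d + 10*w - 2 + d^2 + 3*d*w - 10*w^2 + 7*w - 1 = d^2 + 2*d - 10*w^2 + w*(3*d + 17) - 3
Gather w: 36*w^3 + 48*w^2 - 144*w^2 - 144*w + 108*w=36*w^3 - 96*w^2 - 36*w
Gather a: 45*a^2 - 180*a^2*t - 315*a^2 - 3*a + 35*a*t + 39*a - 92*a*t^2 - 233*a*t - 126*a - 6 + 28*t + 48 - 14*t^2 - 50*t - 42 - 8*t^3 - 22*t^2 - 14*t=a^2*(-180*t - 270) + a*(-92*t^2 - 198*t - 90) - 8*t^3 - 36*t^2 - 36*t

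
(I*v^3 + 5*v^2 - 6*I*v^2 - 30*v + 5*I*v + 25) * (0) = 0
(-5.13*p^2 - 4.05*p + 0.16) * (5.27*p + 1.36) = -27.0351*p^3 - 28.3203*p^2 - 4.6648*p + 0.2176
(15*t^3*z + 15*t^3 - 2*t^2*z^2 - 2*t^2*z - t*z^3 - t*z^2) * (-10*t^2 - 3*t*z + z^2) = -150*t^5*z - 150*t^5 - 25*t^4*z^2 - 25*t^4*z + 31*t^3*z^3 + 31*t^3*z^2 + t^2*z^4 + t^2*z^3 - t*z^5 - t*z^4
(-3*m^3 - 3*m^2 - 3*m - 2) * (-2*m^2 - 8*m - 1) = 6*m^5 + 30*m^4 + 33*m^3 + 31*m^2 + 19*m + 2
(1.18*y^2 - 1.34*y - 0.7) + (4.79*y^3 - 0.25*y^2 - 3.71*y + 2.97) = 4.79*y^3 + 0.93*y^2 - 5.05*y + 2.27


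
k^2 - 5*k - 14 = (k - 7)*(k + 2)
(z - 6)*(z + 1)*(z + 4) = z^3 - z^2 - 26*z - 24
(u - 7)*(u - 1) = u^2 - 8*u + 7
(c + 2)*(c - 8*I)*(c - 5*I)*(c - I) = c^4 + 2*c^3 - 14*I*c^3 - 53*c^2 - 28*I*c^2 - 106*c + 40*I*c + 80*I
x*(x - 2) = x^2 - 2*x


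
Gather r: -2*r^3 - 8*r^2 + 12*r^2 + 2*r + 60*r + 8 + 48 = -2*r^3 + 4*r^2 + 62*r + 56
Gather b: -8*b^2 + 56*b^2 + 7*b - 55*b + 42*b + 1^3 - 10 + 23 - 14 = 48*b^2 - 6*b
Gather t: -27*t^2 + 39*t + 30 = -27*t^2 + 39*t + 30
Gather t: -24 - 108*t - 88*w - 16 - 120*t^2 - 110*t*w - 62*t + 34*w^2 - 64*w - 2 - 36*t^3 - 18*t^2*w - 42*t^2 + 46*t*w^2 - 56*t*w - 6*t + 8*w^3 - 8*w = -36*t^3 + t^2*(-18*w - 162) + t*(46*w^2 - 166*w - 176) + 8*w^3 + 34*w^2 - 160*w - 42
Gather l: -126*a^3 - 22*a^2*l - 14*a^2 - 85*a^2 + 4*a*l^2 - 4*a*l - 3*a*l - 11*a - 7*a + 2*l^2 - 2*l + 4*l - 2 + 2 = -126*a^3 - 99*a^2 - 18*a + l^2*(4*a + 2) + l*(-22*a^2 - 7*a + 2)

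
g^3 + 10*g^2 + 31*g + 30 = (g + 2)*(g + 3)*(g + 5)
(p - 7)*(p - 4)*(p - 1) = p^3 - 12*p^2 + 39*p - 28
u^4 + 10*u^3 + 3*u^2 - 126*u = u*(u - 3)*(u + 6)*(u + 7)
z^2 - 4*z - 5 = (z - 5)*(z + 1)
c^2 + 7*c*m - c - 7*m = (c - 1)*(c + 7*m)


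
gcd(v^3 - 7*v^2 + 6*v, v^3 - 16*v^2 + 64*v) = v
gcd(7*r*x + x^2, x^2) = x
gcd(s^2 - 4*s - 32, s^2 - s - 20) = s + 4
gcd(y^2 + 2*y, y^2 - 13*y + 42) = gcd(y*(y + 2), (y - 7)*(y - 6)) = 1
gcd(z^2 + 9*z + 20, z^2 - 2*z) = 1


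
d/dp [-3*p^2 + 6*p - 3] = 6 - 6*p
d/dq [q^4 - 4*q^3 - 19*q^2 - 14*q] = 4*q^3 - 12*q^2 - 38*q - 14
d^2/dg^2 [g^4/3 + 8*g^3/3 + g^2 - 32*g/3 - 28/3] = 4*g^2 + 16*g + 2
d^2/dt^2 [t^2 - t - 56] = 2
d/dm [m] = 1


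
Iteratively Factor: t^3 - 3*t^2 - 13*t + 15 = (t - 1)*(t^2 - 2*t - 15) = (t - 1)*(t + 3)*(t - 5)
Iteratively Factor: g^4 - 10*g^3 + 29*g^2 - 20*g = (g - 1)*(g^3 - 9*g^2 + 20*g) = (g - 4)*(g - 1)*(g^2 - 5*g) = g*(g - 4)*(g - 1)*(g - 5)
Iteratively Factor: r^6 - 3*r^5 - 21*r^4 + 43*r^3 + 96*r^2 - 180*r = (r)*(r^5 - 3*r^4 - 21*r^3 + 43*r^2 + 96*r - 180) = r*(r + 3)*(r^4 - 6*r^3 - 3*r^2 + 52*r - 60) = r*(r - 5)*(r + 3)*(r^3 - r^2 - 8*r + 12) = r*(r - 5)*(r + 3)^2*(r^2 - 4*r + 4) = r*(r - 5)*(r - 2)*(r + 3)^2*(r - 2)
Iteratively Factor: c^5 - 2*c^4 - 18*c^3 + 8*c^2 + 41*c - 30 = (c + 2)*(c^4 - 4*c^3 - 10*c^2 + 28*c - 15) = (c - 1)*(c + 2)*(c^3 - 3*c^2 - 13*c + 15) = (c - 1)^2*(c + 2)*(c^2 - 2*c - 15) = (c - 5)*(c - 1)^2*(c + 2)*(c + 3)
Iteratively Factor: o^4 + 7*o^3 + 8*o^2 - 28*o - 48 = (o + 4)*(o^3 + 3*o^2 - 4*o - 12) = (o - 2)*(o + 4)*(o^2 + 5*o + 6) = (o - 2)*(o + 2)*(o + 4)*(o + 3)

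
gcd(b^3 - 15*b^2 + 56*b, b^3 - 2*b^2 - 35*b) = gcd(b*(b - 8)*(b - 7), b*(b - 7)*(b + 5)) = b^2 - 7*b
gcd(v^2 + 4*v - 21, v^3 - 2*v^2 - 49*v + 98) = v + 7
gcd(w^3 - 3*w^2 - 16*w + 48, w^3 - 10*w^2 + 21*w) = w - 3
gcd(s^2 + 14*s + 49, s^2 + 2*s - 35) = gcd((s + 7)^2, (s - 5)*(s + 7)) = s + 7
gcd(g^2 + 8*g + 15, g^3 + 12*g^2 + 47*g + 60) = g^2 + 8*g + 15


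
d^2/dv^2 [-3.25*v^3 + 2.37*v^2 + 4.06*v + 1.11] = 4.74 - 19.5*v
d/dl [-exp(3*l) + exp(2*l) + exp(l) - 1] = (-3*exp(2*l) + 2*exp(l) + 1)*exp(l)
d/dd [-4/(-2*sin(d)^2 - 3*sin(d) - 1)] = -4*(4*sin(d) + 3)*cos(d)/(2*sin(d)^2 + 3*sin(d) + 1)^2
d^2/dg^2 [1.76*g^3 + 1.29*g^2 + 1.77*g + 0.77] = 10.56*g + 2.58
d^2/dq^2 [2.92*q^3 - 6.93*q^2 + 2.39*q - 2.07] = 17.52*q - 13.86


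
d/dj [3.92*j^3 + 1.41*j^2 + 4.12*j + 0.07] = 11.76*j^2 + 2.82*j + 4.12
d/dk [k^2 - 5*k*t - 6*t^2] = 2*k - 5*t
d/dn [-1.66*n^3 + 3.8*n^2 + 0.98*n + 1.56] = -4.98*n^2 + 7.6*n + 0.98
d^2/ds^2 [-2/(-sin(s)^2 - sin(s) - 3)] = 2*(-4*sin(s)^4 - 3*sin(s)^3 + 17*sin(s)^2 + 9*sin(s) - 4)/(sin(s)^2 + sin(s) + 3)^3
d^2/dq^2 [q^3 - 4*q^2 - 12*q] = 6*q - 8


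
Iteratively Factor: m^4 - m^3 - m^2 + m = (m)*(m^3 - m^2 - m + 1) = m*(m + 1)*(m^2 - 2*m + 1) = m*(m - 1)*(m + 1)*(m - 1)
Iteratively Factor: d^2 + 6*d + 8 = (d + 4)*(d + 2)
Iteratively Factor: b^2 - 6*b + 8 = (b - 4)*(b - 2)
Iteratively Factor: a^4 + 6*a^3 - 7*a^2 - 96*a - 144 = (a - 4)*(a^3 + 10*a^2 + 33*a + 36) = (a - 4)*(a + 3)*(a^2 + 7*a + 12) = (a - 4)*(a + 3)*(a + 4)*(a + 3)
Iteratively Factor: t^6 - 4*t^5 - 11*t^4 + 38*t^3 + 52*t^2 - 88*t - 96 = (t - 3)*(t^5 - t^4 - 14*t^3 - 4*t^2 + 40*t + 32) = (t - 4)*(t - 3)*(t^4 + 3*t^3 - 2*t^2 - 12*t - 8) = (t - 4)*(t - 3)*(t + 1)*(t^3 + 2*t^2 - 4*t - 8) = (t - 4)*(t - 3)*(t + 1)*(t + 2)*(t^2 - 4) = (t - 4)*(t - 3)*(t + 1)*(t + 2)^2*(t - 2)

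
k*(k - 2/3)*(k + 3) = k^3 + 7*k^2/3 - 2*k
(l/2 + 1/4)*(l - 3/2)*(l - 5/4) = l^3/2 - 9*l^2/8 + l/4 + 15/32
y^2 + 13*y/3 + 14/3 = (y + 2)*(y + 7/3)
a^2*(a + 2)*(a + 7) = a^4 + 9*a^3 + 14*a^2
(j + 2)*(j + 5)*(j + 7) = j^3 + 14*j^2 + 59*j + 70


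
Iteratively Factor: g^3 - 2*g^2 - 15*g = (g + 3)*(g^2 - 5*g) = g*(g + 3)*(g - 5)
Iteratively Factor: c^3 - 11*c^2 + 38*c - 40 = (c - 4)*(c^2 - 7*c + 10) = (c - 4)*(c - 2)*(c - 5)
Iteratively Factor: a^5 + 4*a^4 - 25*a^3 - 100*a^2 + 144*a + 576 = (a - 3)*(a^4 + 7*a^3 - 4*a^2 - 112*a - 192) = (a - 3)*(a + 4)*(a^3 + 3*a^2 - 16*a - 48) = (a - 3)*(a + 4)^2*(a^2 - a - 12) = (a - 4)*(a - 3)*(a + 4)^2*(a + 3)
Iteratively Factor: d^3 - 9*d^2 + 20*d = (d - 4)*(d^2 - 5*d) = (d - 5)*(d - 4)*(d)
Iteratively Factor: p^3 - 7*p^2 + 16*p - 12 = (p - 2)*(p^2 - 5*p + 6) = (p - 3)*(p - 2)*(p - 2)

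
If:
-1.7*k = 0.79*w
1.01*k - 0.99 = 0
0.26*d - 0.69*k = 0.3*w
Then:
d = 0.17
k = 0.98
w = -2.11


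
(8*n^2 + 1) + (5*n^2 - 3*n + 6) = 13*n^2 - 3*n + 7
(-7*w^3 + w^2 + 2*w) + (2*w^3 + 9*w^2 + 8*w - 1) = -5*w^3 + 10*w^2 + 10*w - 1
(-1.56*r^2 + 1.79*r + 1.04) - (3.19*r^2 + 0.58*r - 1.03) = -4.75*r^2 + 1.21*r + 2.07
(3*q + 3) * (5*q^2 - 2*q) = 15*q^3 + 9*q^2 - 6*q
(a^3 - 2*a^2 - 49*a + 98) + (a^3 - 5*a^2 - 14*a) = 2*a^3 - 7*a^2 - 63*a + 98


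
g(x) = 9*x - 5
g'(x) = 9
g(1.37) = 7.33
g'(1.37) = 9.00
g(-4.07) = -41.63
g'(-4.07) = 9.00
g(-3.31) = -34.79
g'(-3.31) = 9.00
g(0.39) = -1.49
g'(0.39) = 9.00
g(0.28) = -2.48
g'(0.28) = 9.00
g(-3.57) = -37.13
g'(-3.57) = 9.00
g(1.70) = 10.30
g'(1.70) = 9.00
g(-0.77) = -11.93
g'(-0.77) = 9.00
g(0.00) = -5.00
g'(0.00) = 9.00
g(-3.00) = -32.00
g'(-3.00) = 9.00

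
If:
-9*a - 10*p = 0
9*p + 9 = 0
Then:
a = 10/9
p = -1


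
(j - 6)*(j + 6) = j^2 - 36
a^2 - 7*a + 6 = (a - 6)*(a - 1)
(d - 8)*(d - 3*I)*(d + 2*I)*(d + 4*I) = d^4 - 8*d^3 + 3*I*d^3 + 10*d^2 - 24*I*d^2 - 80*d + 24*I*d - 192*I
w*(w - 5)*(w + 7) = w^3 + 2*w^2 - 35*w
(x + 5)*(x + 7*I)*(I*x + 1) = I*x^3 - 6*x^2 + 5*I*x^2 - 30*x + 7*I*x + 35*I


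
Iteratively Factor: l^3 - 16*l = (l - 4)*(l^2 + 4*l) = l*(l - 4)*(l + 4)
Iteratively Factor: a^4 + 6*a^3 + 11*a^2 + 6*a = (a)*(a^3 + 6*a^2 + 11*a + 6) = a*(a + 1)*(a^2 + 5*a + 6) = a*(a + 1)*(a + 3)*(a + 2)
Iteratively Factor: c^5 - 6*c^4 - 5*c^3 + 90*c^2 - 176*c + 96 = (c - 1)*(c^4 - 5*c^3 - 10*c^2 + 80*c - 96) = (c - 2)*(c - 1)*(c^3 - 3*c^2 - 16*c + 48) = (c - 4)*(c - 2)*(c - 1)*(c^2 + c - 12) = (c - 4)*(c - 2)*(c - 1)*(c + 4)*(c - 3)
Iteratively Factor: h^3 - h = (h - 1)*(h^2 + h) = (h - 1)*(h + 1)*(h)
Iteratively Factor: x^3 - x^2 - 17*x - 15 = (x + 1)*(x^2 - 2*x - 15) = (x + 1)*(x + 3)*(x - 5)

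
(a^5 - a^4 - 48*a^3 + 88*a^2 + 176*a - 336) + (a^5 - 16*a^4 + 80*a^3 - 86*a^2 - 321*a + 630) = 2*a^5 - 17*a^4 + 32*a^3 + 2*a^2 - 145*a + 294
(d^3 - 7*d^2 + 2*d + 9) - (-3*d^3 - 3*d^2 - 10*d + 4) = 4*d^3 - 4*d^2 + 12*d + 5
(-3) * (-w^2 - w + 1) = 3*w^2 + 3*w - 3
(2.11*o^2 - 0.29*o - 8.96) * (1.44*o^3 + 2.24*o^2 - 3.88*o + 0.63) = 3.0384*o^5 + 4.3088*o^4 - 21.7388*o^3 - 17.6159*o^2 + 34.5821*o - 5.6448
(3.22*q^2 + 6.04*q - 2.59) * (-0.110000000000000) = -0.3542*q^2 - 0.6644*q + 0.2849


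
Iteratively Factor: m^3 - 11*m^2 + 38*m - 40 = (m - 2)*(m^2 - 9*m + 20) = (m - 4)*(m - 2)*(m - 5)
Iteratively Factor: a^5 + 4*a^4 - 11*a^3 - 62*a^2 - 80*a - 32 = (a + 2)*(a^4 + 2*a^3 - 15*a^2 - 32*a - 16) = (a - 4)*(a + 2)*(a^3 + 6*a^2 + 9*a + 4) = (a - 4)*(a + 1)*(a + 2)*(a^2 + 5*a + 4) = (a - 4)*(a + 1)*(a + 2)*(a + 4)*(a + 1)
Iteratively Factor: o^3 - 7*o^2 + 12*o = (o - 4)*(o^2 - 3*o) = (o - 4)*(o - 3)*(o)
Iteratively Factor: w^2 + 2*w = (w)*(w + 2)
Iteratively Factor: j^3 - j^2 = (j)*(j^2 - j) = j^2*(j - 1)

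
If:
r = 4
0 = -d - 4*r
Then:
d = -16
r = 4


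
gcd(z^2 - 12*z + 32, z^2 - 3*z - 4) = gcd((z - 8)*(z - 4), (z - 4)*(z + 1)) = z - 4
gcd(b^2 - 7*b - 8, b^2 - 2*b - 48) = b - 8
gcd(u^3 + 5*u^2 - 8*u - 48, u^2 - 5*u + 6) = u - 3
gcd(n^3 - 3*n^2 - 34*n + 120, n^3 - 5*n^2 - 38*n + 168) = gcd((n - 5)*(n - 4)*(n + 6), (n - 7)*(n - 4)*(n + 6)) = n^2 + 2*n - 24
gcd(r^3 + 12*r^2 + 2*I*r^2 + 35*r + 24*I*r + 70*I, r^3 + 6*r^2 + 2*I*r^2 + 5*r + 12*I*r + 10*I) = r^2 + r*(5 + 2*I) + 10*I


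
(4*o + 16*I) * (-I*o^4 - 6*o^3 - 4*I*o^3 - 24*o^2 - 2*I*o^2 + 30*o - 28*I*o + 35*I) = -4*I*o^5 - 8*o^4 - 16*I*o^4 - 32*o^3 - 104*I*o^3 + 152*o^2 - 496*I*o^2 + 448*o + 620*I*o - 560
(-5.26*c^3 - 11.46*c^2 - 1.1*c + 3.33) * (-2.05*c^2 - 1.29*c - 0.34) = 10.783*c^5 + 30.2784*c^4 + 18.8268*c^3 - 1.5111*c^2 - 3.9217*c - 1.1322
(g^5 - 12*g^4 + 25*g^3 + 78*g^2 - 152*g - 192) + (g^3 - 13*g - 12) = g^5 - 12*g^4 + 26*g^3 + 78*g^2 - 165*g - 204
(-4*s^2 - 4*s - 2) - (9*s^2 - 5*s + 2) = -13*s^2 + s - 4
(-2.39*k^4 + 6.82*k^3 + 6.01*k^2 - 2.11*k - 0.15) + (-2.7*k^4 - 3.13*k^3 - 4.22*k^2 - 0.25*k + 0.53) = -5.09*k^4 + 3.69*k^3 + 1.79*k^2 - 2.36*k + 0.38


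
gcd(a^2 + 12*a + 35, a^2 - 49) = a + 7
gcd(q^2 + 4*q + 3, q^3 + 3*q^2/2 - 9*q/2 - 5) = q + 1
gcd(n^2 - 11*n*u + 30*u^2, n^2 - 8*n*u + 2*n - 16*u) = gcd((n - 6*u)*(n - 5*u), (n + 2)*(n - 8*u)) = 1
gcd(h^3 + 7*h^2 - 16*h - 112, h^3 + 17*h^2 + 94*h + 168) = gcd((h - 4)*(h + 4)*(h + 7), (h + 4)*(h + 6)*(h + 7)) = h^2 + 11*h + 28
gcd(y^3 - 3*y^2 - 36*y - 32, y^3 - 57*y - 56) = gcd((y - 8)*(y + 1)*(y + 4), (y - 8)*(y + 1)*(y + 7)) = y^2 - 7*y - 8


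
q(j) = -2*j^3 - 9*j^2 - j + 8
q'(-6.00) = -109.00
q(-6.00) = 122.00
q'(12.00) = -1081.00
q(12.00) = -4756.00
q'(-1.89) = 11.59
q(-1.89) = -8.76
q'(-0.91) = 10.41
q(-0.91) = 2.96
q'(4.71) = -218.88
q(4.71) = -405.34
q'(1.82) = -53.63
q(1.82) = -35.69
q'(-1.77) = 12.06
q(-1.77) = -7.34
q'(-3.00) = -1.00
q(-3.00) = -16.00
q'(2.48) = -82.54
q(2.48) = -80.34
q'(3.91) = -163.11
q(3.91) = -253.06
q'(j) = -6*j^2 - 18*j - 1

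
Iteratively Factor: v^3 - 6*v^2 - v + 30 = (v - 3)*(v^2 - 3*v - 10) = (v - 3)*(v + 2)*(v - 5)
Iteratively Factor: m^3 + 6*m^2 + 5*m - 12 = (m - 1)*(m^2 + 7*m + 12) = (m - 1)*(m + 3)*(m + 4)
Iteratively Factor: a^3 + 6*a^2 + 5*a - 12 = (a + 3)*(a^2 + 3*a - 4) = (a + 3)*(a + 4)*(a - 1)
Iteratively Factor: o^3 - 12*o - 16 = (o + 2)*(o^2 - 2*o - 8) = (o - 4)*(o + 2)*(o + 2)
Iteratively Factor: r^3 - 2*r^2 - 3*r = (r)*(r^2 - 2*r - 3) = r*(r - 3)*(r + 1)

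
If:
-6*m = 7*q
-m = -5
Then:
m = 5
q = -30/7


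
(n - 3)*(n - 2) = n^2 - 5*n + 6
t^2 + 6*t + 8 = (t + 2)*(t + 4)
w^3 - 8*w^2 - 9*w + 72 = (w - 8)*(w - 3)*(w + 3)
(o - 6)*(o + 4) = o^2 - 2*o - 24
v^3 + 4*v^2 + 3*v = v*(v + 1)*(v + 3)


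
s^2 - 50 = (s - 5*sqrt(2))*(s + 5*sqrt(2))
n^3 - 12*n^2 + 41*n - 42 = (n - 7)*(n - 3)*(n - 2)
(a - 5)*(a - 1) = a^2 - 6*a + 5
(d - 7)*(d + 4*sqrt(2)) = d^2 - 7*d + 4*sqrt(2)*d - 28*sqrt(2)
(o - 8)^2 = o^2 - 16*o + 64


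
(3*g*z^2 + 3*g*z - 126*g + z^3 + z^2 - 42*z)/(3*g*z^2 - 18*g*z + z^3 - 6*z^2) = (z + 7)/z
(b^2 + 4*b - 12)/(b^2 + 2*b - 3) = (b^2 + 4*b - 12)/(b^2 + 2*b - 3)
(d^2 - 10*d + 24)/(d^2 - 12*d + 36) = (d - 4)/(d - 6)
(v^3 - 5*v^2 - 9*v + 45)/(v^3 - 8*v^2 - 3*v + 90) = (v - 3)/(v - 6)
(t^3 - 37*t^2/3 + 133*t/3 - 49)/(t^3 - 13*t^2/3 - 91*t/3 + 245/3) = (t - 3)/(t + 5)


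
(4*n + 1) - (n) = 3*n + 1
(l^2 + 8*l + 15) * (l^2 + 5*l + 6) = l^4 + 13*l^3 + 61*l^2 + 123*l + 90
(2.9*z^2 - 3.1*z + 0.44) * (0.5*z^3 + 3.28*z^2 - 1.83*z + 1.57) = 1.45*z^5 + 7.962*z^4 - 15.255*z^3 + 11.6692*z^2 - 5.6722*z + 0.6908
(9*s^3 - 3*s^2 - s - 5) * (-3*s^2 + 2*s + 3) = -27*s^5 + 27*s^4 + 24*s^3 + 4*s^2 - 13*s - 15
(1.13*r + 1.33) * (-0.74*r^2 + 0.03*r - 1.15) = -0.8362*r^3 - 0.9503*r^2 - 1.2596*r - 1.5295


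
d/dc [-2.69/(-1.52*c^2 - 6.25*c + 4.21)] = (-8.1776*c - 16.8125)/(1.52*c^2 + 6.25*c - 4.21)^2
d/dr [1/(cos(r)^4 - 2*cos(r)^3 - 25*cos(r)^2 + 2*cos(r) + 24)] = (-47*cos(r) - 3*cos(2*r) + cos(3*r) - 1)/((cos(r) - 6)^2*(cos(r) + 4)^2*sin(r)^3)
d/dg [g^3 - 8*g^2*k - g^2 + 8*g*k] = 3*g^2 - 16*g*k - 2*g + 8*k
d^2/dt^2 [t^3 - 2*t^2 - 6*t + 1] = 6*t - 4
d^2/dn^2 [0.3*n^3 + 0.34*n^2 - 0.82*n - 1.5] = 1.8*n + 0.68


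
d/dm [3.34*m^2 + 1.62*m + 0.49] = 6.68*m + 1.62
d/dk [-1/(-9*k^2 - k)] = (-18*k - 1)/(k^2*(9*k + 1)^2)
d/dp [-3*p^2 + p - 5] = 1 - 6*p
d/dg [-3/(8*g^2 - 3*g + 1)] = 3*(16*g - 3)/(8*g^2 - 3*g + 1)^2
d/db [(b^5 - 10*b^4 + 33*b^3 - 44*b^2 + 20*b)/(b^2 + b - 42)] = (3*b^6 - 16*b^5 - 207*b^4 + 1746*b^3 - 4222*b^2 + 3696*b - 840)/(b^4 + 2*b^3 - 83*b^2 - 84*b + 1764)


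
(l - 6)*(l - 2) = l^2 - 8*l + 12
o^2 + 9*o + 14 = (o + 2)*(o + 7)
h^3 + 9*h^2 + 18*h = h*(h + 3)*(h + 6)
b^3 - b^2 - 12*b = b*(b - 4)*(b + 3)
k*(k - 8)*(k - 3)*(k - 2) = k^4 - 13*k^3 + 46*k^2 - 48*k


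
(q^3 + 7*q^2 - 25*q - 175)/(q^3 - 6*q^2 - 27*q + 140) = (q^2 + 2*q - 35)/(q^2 - 11*q + 28)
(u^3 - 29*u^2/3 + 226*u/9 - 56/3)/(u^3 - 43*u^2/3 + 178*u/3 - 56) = (u - 7/3)/(u - 7)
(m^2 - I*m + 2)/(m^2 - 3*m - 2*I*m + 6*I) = (m + I)/(m - 3)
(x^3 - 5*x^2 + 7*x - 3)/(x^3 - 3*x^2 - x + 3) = (x - 1)/(x + 1)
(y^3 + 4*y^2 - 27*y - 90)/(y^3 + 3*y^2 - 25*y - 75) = (y + 6)/(y + 5)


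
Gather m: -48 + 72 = 24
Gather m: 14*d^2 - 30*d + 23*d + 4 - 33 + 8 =14*d^2 - 7*d - 21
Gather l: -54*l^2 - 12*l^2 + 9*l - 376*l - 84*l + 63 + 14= -66*l^2 - 451*l + 77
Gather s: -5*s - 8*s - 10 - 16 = -13*s - 26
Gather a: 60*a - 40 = 60*a - 40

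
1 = 1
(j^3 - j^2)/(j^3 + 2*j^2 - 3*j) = j/(j + 3)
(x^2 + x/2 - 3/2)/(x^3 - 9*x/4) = 2*(x - 1)/(x*(2*x - 3))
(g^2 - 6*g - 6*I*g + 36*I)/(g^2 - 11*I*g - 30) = (g - 6)/(g - 5*I)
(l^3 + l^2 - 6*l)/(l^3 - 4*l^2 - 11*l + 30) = l/(l - 5)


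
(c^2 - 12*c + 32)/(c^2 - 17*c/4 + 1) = 4*(c - 8)/(4*c - 1)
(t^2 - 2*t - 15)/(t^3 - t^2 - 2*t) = (-t^2 + 2*t + 15)/(t*(-t^2 + t + 2))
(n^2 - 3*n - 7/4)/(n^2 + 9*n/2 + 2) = (n - 7/2)/(n + 4)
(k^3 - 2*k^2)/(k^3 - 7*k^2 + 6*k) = k*(k - 2)/(k^2 - 7*k + 6)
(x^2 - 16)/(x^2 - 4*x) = (x + 4)/x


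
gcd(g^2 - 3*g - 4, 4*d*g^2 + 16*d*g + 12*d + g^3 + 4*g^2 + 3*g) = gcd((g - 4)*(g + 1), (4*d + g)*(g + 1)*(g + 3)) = g + 1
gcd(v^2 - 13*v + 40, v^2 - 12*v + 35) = v - 5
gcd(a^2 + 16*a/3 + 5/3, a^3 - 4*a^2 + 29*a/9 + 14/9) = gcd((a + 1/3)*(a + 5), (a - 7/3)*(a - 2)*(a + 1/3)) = a + 1/3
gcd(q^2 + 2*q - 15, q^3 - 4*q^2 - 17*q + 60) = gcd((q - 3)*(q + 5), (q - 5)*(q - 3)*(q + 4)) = q - 3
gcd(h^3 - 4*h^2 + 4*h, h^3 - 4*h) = h^2 - 2*h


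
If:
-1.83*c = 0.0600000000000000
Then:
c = -0.03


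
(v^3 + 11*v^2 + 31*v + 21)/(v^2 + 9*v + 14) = (v^2 + 4*v + 3)/(v + 2)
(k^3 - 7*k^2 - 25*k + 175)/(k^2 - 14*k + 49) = (k^2 - 25)/(k - 7)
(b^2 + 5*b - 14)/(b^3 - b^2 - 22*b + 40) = (b + 7)/(b^2 + b - 20)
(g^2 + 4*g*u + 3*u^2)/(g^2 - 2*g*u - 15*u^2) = (-g - u)/(-g + 5*u)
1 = 1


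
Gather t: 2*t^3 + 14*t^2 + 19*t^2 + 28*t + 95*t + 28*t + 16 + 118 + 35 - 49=2*t^3 + 33*t^2 + 151*t + 120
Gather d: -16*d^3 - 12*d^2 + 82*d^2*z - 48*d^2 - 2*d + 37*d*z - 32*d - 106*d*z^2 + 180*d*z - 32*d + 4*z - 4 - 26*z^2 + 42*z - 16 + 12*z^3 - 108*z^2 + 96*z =-16*d^3 + d^2*(82*z - 60) + d*(-106*z^2 + 217*z - 66) + 12*z^3 - 134*z^2 + 142*z - 20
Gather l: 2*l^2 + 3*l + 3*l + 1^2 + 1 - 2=2*l^2 + 6*l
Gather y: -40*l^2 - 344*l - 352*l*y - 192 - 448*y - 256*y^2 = -40*l^2 - 344*l - 256*y^2 + y*(-352*l - 448) - 192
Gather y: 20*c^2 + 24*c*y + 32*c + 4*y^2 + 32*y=20*c^2 + 32*c + 4*y^2 + y*(24*c + 32)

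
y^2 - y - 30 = (y - 6)*(y + 5)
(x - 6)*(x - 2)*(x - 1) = x^3 - 9*x^2 + 20*x - 12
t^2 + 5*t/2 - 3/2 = (t - 1/2)*(t + 3)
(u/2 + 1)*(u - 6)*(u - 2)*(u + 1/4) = u^4/2 - 23*u^3/8 - 11*u^2/4 + 23*u/2 + 3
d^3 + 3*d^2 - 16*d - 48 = (d - 4)*(d + 3)*(d + 4)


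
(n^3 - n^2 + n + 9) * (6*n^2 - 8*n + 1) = 6*n^5 - 14*n^4 + 15*n^3 + 45*n^2 - 71*n + 9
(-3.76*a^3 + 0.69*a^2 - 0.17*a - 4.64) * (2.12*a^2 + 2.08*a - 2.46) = -7.9712*a^5 - 6.358*a^4 + 10.3244*a^3 - 11.8878*a^2 - 9.233*a + 11.4144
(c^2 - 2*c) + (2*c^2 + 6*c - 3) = 3*c^2 + 4*c - 3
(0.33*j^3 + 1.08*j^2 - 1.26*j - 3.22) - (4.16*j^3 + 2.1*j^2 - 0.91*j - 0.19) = -3.83*j^3 - 1.02*j^2 - 0.35*j - 3.03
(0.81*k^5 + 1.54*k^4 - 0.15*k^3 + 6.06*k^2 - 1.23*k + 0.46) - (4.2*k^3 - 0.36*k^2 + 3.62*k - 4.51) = 0.81*k^5 + 1.54*k^4 - 4.35*k^3 + 6.42*k^2 - 4.85*k + 4.97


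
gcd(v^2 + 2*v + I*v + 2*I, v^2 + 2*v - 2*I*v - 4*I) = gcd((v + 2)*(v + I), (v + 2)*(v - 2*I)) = v + 2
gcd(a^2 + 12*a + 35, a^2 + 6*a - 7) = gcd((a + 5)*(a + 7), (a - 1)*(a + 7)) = a + 7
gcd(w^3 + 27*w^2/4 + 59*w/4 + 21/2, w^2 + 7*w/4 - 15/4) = w + 3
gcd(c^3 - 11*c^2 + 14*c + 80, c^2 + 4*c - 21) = 1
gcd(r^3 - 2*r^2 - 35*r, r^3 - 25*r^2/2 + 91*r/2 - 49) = r - 7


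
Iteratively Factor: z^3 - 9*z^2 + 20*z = (z - 4)*(z^2 - 5*z) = z*(z - 4)*(z - 5)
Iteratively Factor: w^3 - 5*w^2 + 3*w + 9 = (w - 3)*(w^2 - 2*w - 3) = (w - 3)*(w + 1)*(w - 3)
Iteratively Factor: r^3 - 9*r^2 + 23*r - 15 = (r - 5)*(r^2 - 4*r + 3) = (r - 5)*(r - 3)*(r - 1)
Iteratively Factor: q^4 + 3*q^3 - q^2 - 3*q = (q + 1)*(q^3 + 2*q^2 - 3*q) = (q + 1)*(q + 3)*(q^2 - q) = q*(q + 1)*(q + 3)*(q - 1)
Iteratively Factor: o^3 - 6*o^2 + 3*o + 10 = (o - 5)*(o^2 - o - 2) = (o - 5)*(o - 2)*(o + 1)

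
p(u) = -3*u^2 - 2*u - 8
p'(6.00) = -38.00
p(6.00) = -128.00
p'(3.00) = -20.00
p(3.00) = -41.00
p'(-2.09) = 10.54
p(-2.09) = -16.92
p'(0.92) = -7.52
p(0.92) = -12.38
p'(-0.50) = 1.00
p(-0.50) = -7.75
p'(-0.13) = -1.22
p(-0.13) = -7.79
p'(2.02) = -14.12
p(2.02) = -24.28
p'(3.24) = -21.44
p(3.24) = -45.97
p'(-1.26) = 5.56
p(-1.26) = -10.24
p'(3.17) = -21.02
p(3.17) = -44.49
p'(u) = -6*u - 2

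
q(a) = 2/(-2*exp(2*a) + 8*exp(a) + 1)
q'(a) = 2*(4*exp(2*a) - 8*exp(a))/(-2*exp(2*a) + 8*exp(a) + 1)^2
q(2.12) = -0.03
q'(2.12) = 0.08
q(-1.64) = 0.81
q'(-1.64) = -0.46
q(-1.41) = 0.71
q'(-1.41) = -0.43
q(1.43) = -4.05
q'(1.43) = 299.11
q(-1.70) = 0.84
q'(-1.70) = -0.46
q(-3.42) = 1.59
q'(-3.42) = -0.32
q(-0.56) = 0.41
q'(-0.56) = -0.27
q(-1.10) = 0.58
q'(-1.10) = -0.37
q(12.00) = 0.00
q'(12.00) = 0.00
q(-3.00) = 1.44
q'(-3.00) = -0.40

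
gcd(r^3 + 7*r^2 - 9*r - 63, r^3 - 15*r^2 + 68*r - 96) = r - 3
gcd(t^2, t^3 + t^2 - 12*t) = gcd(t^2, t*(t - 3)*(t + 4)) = t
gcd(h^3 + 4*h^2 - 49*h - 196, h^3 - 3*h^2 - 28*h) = h^2 - 3*h - 28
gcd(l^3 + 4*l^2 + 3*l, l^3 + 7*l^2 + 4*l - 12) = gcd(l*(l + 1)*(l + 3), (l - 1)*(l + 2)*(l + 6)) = 1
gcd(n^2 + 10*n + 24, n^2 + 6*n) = n + 6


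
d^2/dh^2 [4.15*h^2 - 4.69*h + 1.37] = 8.30000000000000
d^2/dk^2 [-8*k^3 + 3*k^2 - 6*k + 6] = 6 - 48*k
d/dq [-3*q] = -3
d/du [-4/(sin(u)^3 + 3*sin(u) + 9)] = 12*(sin(u)^2 + 1)*cos(u)/(sin(u)^3 + 3*sin(u) + 9)^2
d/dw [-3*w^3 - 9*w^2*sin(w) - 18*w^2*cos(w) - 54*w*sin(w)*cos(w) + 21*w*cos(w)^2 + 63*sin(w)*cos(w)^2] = 18*w^2*sin(w) - 9*w^2*cos(w) - 9*w^2 - 18*w*sin(w) - 21*w*sin(2*w) - 36*w*cos(w) - 54*w*cos(2*w) - 27*sin(2*w) + 63*cos(w)/4 + 21*cos(2*w)/2 + 189*cos(3*w)/4 + 21/2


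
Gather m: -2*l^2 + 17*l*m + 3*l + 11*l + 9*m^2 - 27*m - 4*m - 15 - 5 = -2*l^2 + 14*l + 9*m^2 + m*(17*l - 31) - 20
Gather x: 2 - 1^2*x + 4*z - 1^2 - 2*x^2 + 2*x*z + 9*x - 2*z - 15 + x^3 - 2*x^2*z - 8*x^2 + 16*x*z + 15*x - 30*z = x^3 + x^2*(-2*z - 10) + x*(18*z + 23) - 28*z - 14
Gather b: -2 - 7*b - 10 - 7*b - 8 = -14*b - 20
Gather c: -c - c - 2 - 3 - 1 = -2*c - 6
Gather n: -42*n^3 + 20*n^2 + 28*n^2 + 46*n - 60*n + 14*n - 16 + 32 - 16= -42*n^3 + 48*n^2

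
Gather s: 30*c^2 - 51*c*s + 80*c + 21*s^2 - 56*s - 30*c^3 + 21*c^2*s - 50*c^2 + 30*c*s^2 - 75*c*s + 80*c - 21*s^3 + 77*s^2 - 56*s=-30*c^3 - 20*c^2 + 160*c - 21*s^3 + s^2*(30*c + 98) + s*(21*c^2 - 126*c - 112)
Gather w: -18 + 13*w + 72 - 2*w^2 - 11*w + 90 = -2*w^2 + 2*w + 144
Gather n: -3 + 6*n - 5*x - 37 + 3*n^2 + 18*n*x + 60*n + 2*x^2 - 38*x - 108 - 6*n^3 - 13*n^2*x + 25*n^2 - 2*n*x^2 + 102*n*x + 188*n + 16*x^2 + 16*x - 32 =-6*n^3 + n^2*(28 - 13*x) + n*(-2*x^2 + 120*x + 254) + 18*x^2 - 27*x - 180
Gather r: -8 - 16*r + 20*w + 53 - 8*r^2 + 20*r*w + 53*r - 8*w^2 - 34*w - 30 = -8*r^2 + r*(20*w + 37) - 8*w^2 - 14*w + 15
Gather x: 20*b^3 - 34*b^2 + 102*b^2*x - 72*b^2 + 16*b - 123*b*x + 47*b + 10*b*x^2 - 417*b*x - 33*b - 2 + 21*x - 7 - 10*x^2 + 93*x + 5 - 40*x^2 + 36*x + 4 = 20*b^3 - 106*b^2 + 30*b + x^2*(10*b - 50) + x*(102*b^2 - 540*b + 150)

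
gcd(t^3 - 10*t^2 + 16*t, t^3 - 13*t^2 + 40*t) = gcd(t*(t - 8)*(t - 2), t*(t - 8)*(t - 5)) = t^2 - 8*t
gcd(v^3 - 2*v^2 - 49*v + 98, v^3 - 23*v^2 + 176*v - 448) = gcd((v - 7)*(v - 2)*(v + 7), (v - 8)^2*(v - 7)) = v - 7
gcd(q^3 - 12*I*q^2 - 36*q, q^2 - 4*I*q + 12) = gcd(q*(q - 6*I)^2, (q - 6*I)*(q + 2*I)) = q - 6*I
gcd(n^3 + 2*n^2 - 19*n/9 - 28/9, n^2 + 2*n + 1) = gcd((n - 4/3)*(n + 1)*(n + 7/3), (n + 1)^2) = n + 1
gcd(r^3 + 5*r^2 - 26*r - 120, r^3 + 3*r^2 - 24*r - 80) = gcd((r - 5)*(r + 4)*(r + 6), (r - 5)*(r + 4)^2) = r^2 - r - 20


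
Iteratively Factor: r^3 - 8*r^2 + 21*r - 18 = (r - 3)*(r^2 - 5*r + 6) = (r - 3)*(r - 2)*(r - 3)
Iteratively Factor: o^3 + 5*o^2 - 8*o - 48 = (o - 3)*(o^2 + 8*o + 16) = (o - 3)*(o + 4)*(o + 4)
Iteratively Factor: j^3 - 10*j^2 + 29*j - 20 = (j - 4)*(j^2 - 6*j + 5) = (j - 5)*(j - 4)*(j - 1)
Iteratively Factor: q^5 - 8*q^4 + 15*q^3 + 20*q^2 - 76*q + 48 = (q - 4)*(q^4 - 4*q^3 - q^2 + 16*q - 12) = (q - 4)*(q - 1)*(q^3 - 3*q^2 - 4*q + 12) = (q - 4)*(q - 3)*(q - 1)*(q^2 - 4) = (q - 4)*(q - 3)*(q - 2)*(q - 1)*(q + 2)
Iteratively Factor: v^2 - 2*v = (v)*(v - 2)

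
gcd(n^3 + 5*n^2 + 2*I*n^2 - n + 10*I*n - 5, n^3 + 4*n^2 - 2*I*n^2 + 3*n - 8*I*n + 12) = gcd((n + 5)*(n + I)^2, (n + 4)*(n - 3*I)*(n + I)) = n + I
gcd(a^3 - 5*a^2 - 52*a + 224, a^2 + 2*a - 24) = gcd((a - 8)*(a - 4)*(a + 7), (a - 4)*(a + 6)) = a - 4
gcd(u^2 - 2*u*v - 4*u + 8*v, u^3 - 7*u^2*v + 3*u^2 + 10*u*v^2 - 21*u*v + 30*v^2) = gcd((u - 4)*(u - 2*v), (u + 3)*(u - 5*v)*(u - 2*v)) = u - 2*v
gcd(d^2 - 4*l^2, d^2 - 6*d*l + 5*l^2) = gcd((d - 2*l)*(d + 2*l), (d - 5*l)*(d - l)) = 1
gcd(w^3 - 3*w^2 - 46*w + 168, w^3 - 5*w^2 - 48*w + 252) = w^2 + w - 42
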